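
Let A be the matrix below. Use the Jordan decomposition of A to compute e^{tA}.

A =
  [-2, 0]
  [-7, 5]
e^{tA} =
  [exp(-2*t), 0]
  [-exp(5*t) + exp(-2*t), exp(5*t)]

Strategy: write A = P · J · P⁻¹ where J is a Jordan canonical form, so e^{tA} = P · e^{tJ} · P⁻¹, and e^{tJ} can be computed block-by-block.

A has Jordan form
J =
  [-2, 0]
  [ 0, 5]
(up to reordering of blocks).

Per-block formulas:
  For a 1×1 block at λ = -2: exp(t · [-2]) = [e^(-2t)].
  For a 1×1 block at λ = 5: exp(t · [5]) = [e^(5t)].

After assembling e^{tJ} and conjugating by P, we get:

e^{tA} =
  [exp(-2*t), 0]
  [-exp(5*t) + exp(-2*t), exp(5*t)]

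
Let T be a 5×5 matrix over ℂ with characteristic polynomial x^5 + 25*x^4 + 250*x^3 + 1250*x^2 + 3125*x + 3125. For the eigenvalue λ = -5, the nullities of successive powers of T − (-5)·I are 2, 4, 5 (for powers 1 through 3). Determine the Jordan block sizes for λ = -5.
Block sizes for λ = -5: [3, 2]

From the dimensions of kernels of powers, the number of Jordan blocks of size at least j is d_j − d_{j−1} where d_j = dim ker(N^j) (with d_0 = 0). Computing the differences gives [2, 2, 1].
The number of blocks of size exactly k is (#blocks of size ≥ k) − (#blocks of size ≥ k + 1), so the partition is: 1 block(s) of size 2, 1 block(s) of size 3.
In nonincreasing order the block sizes are [3, 2].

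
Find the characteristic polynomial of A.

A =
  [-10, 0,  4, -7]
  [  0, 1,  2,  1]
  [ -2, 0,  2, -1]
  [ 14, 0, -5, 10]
x^4 - 3*x^3 + 3*x^2 - x

Expanding det(x·I − A) (e.g. by cofactor expansion or by noting that A is similar to its Jordan form J, which has the same characteristic polynomial as A) gives
  χ_A(x) = x^4 - 3*x^3 + 3*x^2 - x
which factors as x*(x - 1)^3. The eigenvalues (with algebraic multiplicities) are λ = 0 with multiplicity 1, λ = 1 with multiplicity 3.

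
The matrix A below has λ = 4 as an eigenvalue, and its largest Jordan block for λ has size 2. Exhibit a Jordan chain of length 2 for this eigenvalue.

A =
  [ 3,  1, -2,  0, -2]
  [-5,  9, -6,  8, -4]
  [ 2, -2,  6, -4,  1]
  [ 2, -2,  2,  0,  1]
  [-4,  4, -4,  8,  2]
A Jordan chain for λ = 4 of length 2:
v_1 = (-1, -5, 2, 2, -4)ᵀ
v_2 = (1, 0, 0, 0, 0)ᵀ

Let N = A − (4)·I. We want v_2 with N^2 v_2 = 0 but N^1 v_2 ≠ 0; then v_{j-1} := N · v_j for j = 2, …, 2.

Pick v_2 = (1, 0, 0, 0, 0)ᵀ.
Then v_1 = N · v_2 = (-1, -5, 2, 2, -4)ᵀ.

Sanity check: (A − (4)·I) v_1 = (0, 0, 0, 0, 0)ᵀ = 0. ✓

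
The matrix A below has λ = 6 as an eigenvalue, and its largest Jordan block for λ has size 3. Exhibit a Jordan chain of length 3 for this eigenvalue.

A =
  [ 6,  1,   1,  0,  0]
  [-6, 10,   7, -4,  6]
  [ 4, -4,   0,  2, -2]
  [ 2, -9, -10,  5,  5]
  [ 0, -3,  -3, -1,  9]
A Jordan chain for λ = 6 of length 3:
v_1 = (-2, -4, 4, 12, 4)ᵀ
v_2 = (0, -6, 4, 2, 0)ᵀ
v_3 = (1, 0, 0, 0, 0)ᵀ

Let N = A − (6)·I. We want v_3 with N^3 v_3 = 0 but N^2 v_3 ≠ 0; then v_{j-1} := N · v_j for j = 3, …, 2.

Pick v_3 = (1, 0, 0, 0, 0)ᵀ.
Then v_2 = N · v_3 = (0, -6, 4, 2, 0)ᵀ.
Then v_1 = N · v_2 = (-2, -4, 4, 12, 4)ᵀ.

Sanity check: (A − (6)·I) v_1 = (0, 0, 0, 0, 0)ᵀ = 0. ✓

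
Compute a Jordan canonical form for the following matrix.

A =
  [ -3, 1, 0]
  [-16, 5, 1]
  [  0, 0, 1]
J_3(1)

The characteristic polynomial is
  det(x·I − A) = x^3 - 3*x^2 + 3*x - 1 = (x - 1)^3

Eigenvalues and multiplicities (the geometric multiplicity of λ is n − rank(A − λI), which equals the number of Jordan blocks for λ):
  λ = 1: algebraic multiplicity = 3, geometric multiplicity = 1

Determining the block sizes for each eigenvalue:
  λ = 1: one block (gm = 1), so the single block has size am = 3 → block sizes [3]

Assembling the blocks gives a Jordan form
J =
  [1, 1, 0]
  [0, 1, 1]
  [0, 0, 1]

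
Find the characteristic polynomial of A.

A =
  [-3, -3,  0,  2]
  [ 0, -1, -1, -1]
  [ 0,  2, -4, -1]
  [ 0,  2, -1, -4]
x^4 + 12*x^3 + 54*x^2 + 108*x + 81

Expanding det(x·I − A) (e.g. by cofactor expansion or by noting that A is similar to its Jordan form J, which has the same characteristic polynomial as A) gives
  χ_A(x) = x^4 + 12*x^3 + 54*x^2 + 108*x + 81
which factors as (x + 3)^4. The eigenvalues (with algebraic multiplicities) are λ = -3 with multiplicity 4.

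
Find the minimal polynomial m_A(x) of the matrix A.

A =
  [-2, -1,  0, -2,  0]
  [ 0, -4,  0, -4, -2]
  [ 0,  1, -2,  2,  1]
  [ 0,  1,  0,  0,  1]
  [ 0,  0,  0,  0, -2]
x^2 + 4*x + 4

The characteristic polynomial is χ_A(x) = (x + 2)^5, so the eigenvalues are known. The minimal polynomial is
  m_A(x) = Π_λ (x − λ)^{k_λ}
where k_λ is the size of the *largest* Jordan block for λ (equivalently, the smallest k with (A − λI)^k v = 0 for every generalised eigenvector v of λ).

  λ = -2: largest Jordan block has size 2, contributing (x + 2)^2

So m_A(x) = (x + 2)^2 = x^2 + 4*x + 4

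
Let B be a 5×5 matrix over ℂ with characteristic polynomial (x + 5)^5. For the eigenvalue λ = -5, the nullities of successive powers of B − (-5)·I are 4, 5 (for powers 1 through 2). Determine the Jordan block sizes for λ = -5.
Block sizes for λ = -5: [2, 1, 1, 1]

From the dimensions of kernels of powers, the number of Jordan blocks of size at least j is d_j − d_{j−1} where d_j = dim ker(N^j) (with d_0 = 0). Computing the differences gives [4, 1].
The number of blocks of size exactly k is (#blocks of size ≥ k) − (#blocks of size ≥ k + 1), so the partition is: 3 block(s) of size 1, 1 block(s) of size 2.
In nonincreasing order the block sizes are [2, 1, 1, 1].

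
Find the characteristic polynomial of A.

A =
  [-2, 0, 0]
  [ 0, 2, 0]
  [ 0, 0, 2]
x^3 - 2*x^2 - 4*x + 8

Expanding det(x·I − A) (e.g. by cofactor expansion or by noting that A is similar to its Jordan form J, which has the same characteristic polynomial as A) gives
  χ_A(x) = x^3 - 2*x^2 - 4*x + 8
which factors as (x - 2)^2*(x + 2). The eigenvalues (with algebraic multiplicities) are λ = -2 with multiplicity 1, λ = 2 with multiplicity 2.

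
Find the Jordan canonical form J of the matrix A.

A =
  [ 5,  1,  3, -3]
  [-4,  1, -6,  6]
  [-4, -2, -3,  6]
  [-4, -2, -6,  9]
J_2(3) ⊕ J_1(3) ⊕ J_1(3)

The characteristic polynomial is
  det(x·I − A) = x^4 - 12*x^3 + 54*x^2 - 108*x + 81 = (x - 3)^4

Eigenvalues and multiplicities (the geometric multiplicity of λ is n − rank(A − λI), which equals the number of Jordan blocks for λ):
  λ = 3: algebraic multiplicity = 4, geometric multiplicity = 3

Determining the block sizes for each eigenvalue:
  λ = 3: 3 blocks summing to 4 forces exactly one block of size 2 and the rest size 1 → block sizes [2, 1, 1]

Assembling the blocks gives a Jordan form
J =
  [3, 1, 0, 0]
  [0, 3, 0, 0]
  [0, 0, 3, 0]
  [0, 0, 0, 3]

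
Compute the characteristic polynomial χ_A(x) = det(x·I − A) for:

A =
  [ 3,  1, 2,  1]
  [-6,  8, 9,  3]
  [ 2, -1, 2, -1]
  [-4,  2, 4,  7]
x^4 - 20*x^3 + 150*x^2 - 500*x + 625

Expanding det(x·I − A) (e.g. by cofactor expansion or by noting that A is similar to its Jordan form J, which has the same characteristic polynomial as A) gives
  χ_A(x) = x^4 - 20*x^3 + 150*x^2 - 500*x + 625
which factors as (x - 5)^4. The eigenvalues (with algebraic multiplicities) are λ = 5 with multiplicity 4.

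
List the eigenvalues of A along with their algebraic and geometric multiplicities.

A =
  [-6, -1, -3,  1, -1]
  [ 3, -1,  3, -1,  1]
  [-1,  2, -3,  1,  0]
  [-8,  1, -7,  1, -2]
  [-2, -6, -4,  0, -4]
λ = -3: alg = 3, geom = 1; λ = -2: alg = 2, geom = 1

Step 1 — factor the characteristic polynomial to read off the algebraic multiplicities:
  χ_A(x) = (x + 2)^2*(x + 3)^3

Step 2 — compute geometric multiplicities via the rank-nullity identity g(λ) = n − rank(A − λI):
  rank(A − (-3)·I) = 4, so dim ker(A − (-3)·I) = n − 4 = 1
  rank(A − (-2)·I) = 4, so dim ker(A − (-2)·I) = n − 4 = 1

Summary:
  λ = -3: algebraic multiplicity = 3, geometric multiplicity = 1
  λ = -2: algebraic multiplicity = 2, geometric multiplicity = 1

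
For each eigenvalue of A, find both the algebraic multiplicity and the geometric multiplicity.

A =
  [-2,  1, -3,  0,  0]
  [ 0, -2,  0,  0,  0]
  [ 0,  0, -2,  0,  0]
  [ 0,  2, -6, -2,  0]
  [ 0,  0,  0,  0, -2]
λ = -2: alg = 5, geom = 4

Step 1 — factor the characteristic polynomial to read off the algebraic multiplicities:
  χ_A(x) = (x + 2)^5

Step 2 — compute geometric multiplicities via the rank-nullity identity g(λ) = n − rank(A − λI):
  rank(A − (-2)·I) = 1, so dim ker(A − (-2)·I) = n − 1 = 4

Summary:
  λ = -2: algebraic multiplicity = 5, geometric multiplicity = 4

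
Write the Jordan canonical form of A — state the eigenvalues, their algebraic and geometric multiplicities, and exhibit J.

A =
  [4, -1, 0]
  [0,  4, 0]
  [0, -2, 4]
J_2(4) ⊕ J_1(4)

The characteristic polynomial is
  det(x·I − A) = x^3 - 12*x^2 + 48*x - 64 = (x - 4)^3

Eigenvalues and multiplicities (the geometric multiplicity of λ is n − rank(A − λI), which equals the number of Jordan blocks for λ):
  λ = 4: algebraic multiplicity = 3, geometric multiplicity = 2

Determining the block sizes for each eigenvalue:
  λ = 4: 2 blocks summing to 3 forces exactly one block of size 2 and the rest size 1 → block sizes [2, 1]

Assembling the blocks gives a Jordan form
J =
  [4, 1, 0]
  [0, 4, 0]
  [0, 0, 4]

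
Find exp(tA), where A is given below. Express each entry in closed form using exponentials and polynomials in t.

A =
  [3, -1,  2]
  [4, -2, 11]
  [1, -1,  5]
e^{tA} =
  [-t^2*exp(2*t)/2 + t*exp(2*t) + exp(2*t), t^2*exp(2*t)/2 - t*exp(2*t), -3*t^2*exp(2*t)/2 + 2*t*exp(2*t)]
  [-t^2*exp(2*t)/2 + 4*t*exp(2*t), t^2*exp(2*t)/2 - 4*t*exp(2*t) + exp(2*t), -3*t^2*exp(2*t)/2 + 11*t*exp(2*t)]
  [t*exp(2*t), -t*exp(2*t), 3*t*exp(2*t) + exp(2*t)]

Strategy: write A = P · J · P⁻¹ where J is a Jordan canonical form, so e^{tA} = P · e^{tJ} · P⁻¹, and e^{tJ} can be computed block-by-block.

A has Jordan form
J =
  [2, 1, 0]
  [0, 2, 1]
  [0, 0, 2]
(up to reordering of blocks).

Per-block formulas:
  For a 3×3 Jordan block J_3(2): exp(t · J_3(2)) = e^(2t)·(I + t·N + (t^2/2)·N^2), where N is the 3×3 nilpotent shift.

After assembling e^{tJ} and conjugating by P, we get:

e^{tA} =
  [-t^2*exp(2*t)/2 + t*exp(2*t) + exp(2*t), t^2*exp(2*t)/2 - t*exp(2*t), -3*t^2*exp(2*t)/2 + 2*t*exp(2*t)]
  [-t^2*exp(2*t)/2 + 4*t*exp(2*t), t^2*exp(2*t)/2 - 4*t*exp(2*t) + exp(2*t), -3*t^2*exp(2*t)/2 + 11*t*exp(2*t)]
  [t*exp(2*t), -t*exp(2*t), 3*t*exp(2*t) + exp(2*t)]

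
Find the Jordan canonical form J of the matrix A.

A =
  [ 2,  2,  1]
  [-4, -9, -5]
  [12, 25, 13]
J_3(2)

The characteristic polynomial is
  det(x·I − A) = x^3 - 6*x^2 + 12*x - 8 = (x - 2)^3

Eigenvalues and multiplicities (the geometric multiplicity of λ is n − rank(A − λI), which equals the number of Jordan blocks for λ):
  λ = 2: algebraic multiplicity = 3, geometric multiplicity = 1

Determining the block sizes for each eigenvalue:
  λ = 2: one block (gm = 1), so the single block has size am = 3 → block sizes [3]

Assembling the blocks gives a Jordan form
J =
  [2, 1, 0]
  [0, 2, 1]
  [0, 0, 2]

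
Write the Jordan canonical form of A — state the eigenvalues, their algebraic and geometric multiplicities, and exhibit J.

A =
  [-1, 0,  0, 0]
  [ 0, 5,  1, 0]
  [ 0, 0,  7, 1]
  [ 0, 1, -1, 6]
J_1(-1) ⊕ J_3(6)

The characteristic polynomial is
  det(x·I − A) = x^4 - 17*x^3 + 90*x^2 - 108*x - 216 = (x - 6)^3*(x + 1)

Eigenvalues and multiplicities (the geometric multiplicity of λ is n − rank(A − λI), which equals the number of Jordan blocks for λ):
  λ = -1: algebraic multiplicity = 1, geometric multiplicity = 1
  λ = 6: algebraic multiplicity = 3, geometric multiplicity = 1

Determining the block sizes for each eigenvalue:
  λ = -1: one block (gm = 1), so the single block has size am = 1 → block sizes [1]
  λ = 6: one block (gm = 1), so the single block has size am = 3 → block sizes [3]

Assembling the blocks gives a Jordan form
J =
  [-1, 0, 0, 0]
  [ 0, 6, 1, 0]
  [ 0, 0, 6, 1]
  [ 0, 0, 0, 6]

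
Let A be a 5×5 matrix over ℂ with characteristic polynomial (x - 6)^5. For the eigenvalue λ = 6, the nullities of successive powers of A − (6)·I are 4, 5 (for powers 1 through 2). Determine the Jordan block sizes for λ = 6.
Block sizes for λ = 6: [2, 1, 1, 1]

From the dimensions of kernels of powers, the number of Jordan blocks of size at least j is d_j − d_{j−1} where d_j = dim ker(N^j) (with d_0 = 0). Computing the differences gives [4, 1].
The number of blocks of size exactly k is (#blocks of size ≥ k) − (#blocks of size ≥ k + 1), so the partition is: 3 block(s) of size 1, 1 block(s) of size 2.
In nonincreasing order the block sizes are [2, 1, 1, 1].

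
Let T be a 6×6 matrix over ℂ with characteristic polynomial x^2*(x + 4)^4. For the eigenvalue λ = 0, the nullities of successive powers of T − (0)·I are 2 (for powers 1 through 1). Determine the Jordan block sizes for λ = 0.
Block sizes for λ = 0: [1, 1]

From the dimensions of kernels of powers, the number of Jordan blocks of size at least j is d_j − d_{j−1} where d_j = dim ker(N^j) (with d_0 = 0). Computing the differences gives [2].
The number of blocks of size exactly k is (#blocks of size ≥ k) − (#blocks of size ≥ k + 1), so the partition is: 2 block(s) of size 1.
In nonincreasing order the block sizes are [1, 1].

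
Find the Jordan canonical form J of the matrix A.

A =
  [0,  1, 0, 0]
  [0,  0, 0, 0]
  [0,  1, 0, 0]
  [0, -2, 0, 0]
J_2(0) ⊕ J_1(0) ⊕ J_1(0)

The characteristic polynomial is
  det(x·I − A) = x^4

Eigenvalues and multiplicities (the geometric multiplicity of λ is n − rank(A − λI), which equals the number of Jordan blocks for λ):
  λ = 0: algebraic multiplicity = 4, geometric multiplicity = 3

Determining the block sizes for each eigenvalue:
  λ = 0: 3 blocks summing to 4 forces exactly one block of size 2 and the rest size 1 → block sizes [2, 1, 1]

Assembling the blocks gives a Jordan form
J =
  [0, 1, 0, 0]
  [0, 0, 0, 0]
  [0, 0, 0, 0]
  [0, 0, 0, 0]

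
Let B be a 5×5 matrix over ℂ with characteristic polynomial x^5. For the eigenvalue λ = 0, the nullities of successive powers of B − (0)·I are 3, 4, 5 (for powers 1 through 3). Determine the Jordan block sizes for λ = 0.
Block sizes for λ = 0: [3, 1, 1]

From the dimensions of kernels of powers, the number of Jordan blocks of size at least j is d_j − d_{j−1} where d_j = dim ker(N^j) (with d_0 = 0). Computing the differences gives [3, 1, 1].
The number of blocks of size exactly k is (#blocks of size ≥ k) − (#blocks of size ≥ k + 1), so the partition is: 2 block(s) of size 1, 1 block(s) of size 3.
In nonincreasing order the block sizes are [3, 1, 1].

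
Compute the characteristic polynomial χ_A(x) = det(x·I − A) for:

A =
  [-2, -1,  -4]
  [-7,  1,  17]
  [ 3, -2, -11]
x^3 + 12*x^2 + 48*x + 64

Expanding det(x·I − A) (e.g. by cofactor expansion or by noting that A is similar to its Jordan form J, which has the same characteristic polynomial as A) gives
  χ_A(x) = x^3 + 12*x^2 + 48*x + 64
which factors as (x + 4)^3. The eigenvalues (with algebraic multiplicities) are λ = -4 with multiplicity 3.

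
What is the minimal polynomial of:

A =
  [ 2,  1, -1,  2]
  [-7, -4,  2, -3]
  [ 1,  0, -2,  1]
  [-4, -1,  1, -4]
x^2 + 4*x + 4

The characteristic polynomial is χ_A(x) = (x + 2)^4, so the eigenvalues are known. The minimal polynomial is
  m_A(x) = Π_λ (x − λ)^{k_λ}
where k_λ is the size of the *largest* Jordan block for λ (equivalently, the smallest k with (A − λI)^k v = 0 for every generalised eigenvector v of λ).

  λ = -2: largest Jordan block has size 2, contributing (x + 2)^2

So m_A(x) = (x + 2)^2 = x^2 + 4*x + 4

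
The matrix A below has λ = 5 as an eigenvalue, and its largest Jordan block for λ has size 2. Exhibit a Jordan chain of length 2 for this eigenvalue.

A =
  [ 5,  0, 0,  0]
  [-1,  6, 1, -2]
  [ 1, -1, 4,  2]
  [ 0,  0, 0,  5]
A Jordan chain for λ = 5 of length 2:
v_1 = (0, -1, 1, 0)ᵀ
v_2 = (1, 0, 0, 0)ᵀ

Let N = A − (5)·I. We want v_2 with N^2 v_2 = 0 but N^1 v_2 ≠ 0; then v_{j-1} := N · v_j for j = 2, …, 2.

Pick v_2 = (1, 0, 0, 0)ᵀ.
Then v_1 = N · v_2 = (0, -1, 1, 0)ᵀ.

Sanity check: (A − (5)·I) v_1 = (0, 0, 0, 0)ᵀ = 0. ✓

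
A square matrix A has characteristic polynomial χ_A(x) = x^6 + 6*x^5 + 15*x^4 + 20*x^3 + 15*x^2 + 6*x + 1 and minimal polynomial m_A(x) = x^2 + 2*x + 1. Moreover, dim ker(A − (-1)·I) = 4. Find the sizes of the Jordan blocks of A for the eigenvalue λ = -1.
Block sizes for λ = -1: [2, 2, 1, 1]

Step 1 — from the characteristic polynomial, algebraic multiplicity of λ = -1 is 6. From dim ker(A − (-1)·I) = 4, there are exactly 4 Jordan blocks for λ = -1.
Step 2 — from the minimal polynomial, the factor (x + 1)^2 tells us the largest block for λ = -1 has size 2.
Step 3 — with total size 6, 4 blocks, and largest block 2, the block sizes (in nonincreasing order) are [2, 2, 1, 1].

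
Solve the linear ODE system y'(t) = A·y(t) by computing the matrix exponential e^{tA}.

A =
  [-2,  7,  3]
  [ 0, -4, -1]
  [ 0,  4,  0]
e^{tA} =
  [exp(-2*t), -t^2*exp(-2*t) + 7*t*exp(-2*t), -t^2*exp(-2*t)/2 + 3*t*exp(-2*t)]
  [0, -2*t*exp(-2*t) + exp(-2*t), -t*exp(-2*t)]
  [0, 4*t*exp(-2*t), 2*t*exp(-2*t) + exp(-2*t)]

Strategy: write A = P · J · P⁻¹ where J is a Jordan canonical form, so e^{tA} = P · e^{tJ} · P⁻¹, and e^{tJ} can be computed block-by-block.

A has Jordan form
J =
  [-2,  1,  0]
  [ 0, -2,  1]
  [ 0,  0, -2]
(up to reordering of blocks).

Per-block formulas:
  For a 3×3 Jordan block J_3(-2): exp(t · J_3(-2)) = e^(-2t)·(I + t·N + (t^2/2)·N^2), where N is the 3×3 nilpotent shift.

After assembling e^{tJ} and conjugating by P, we get:

e^{tA} =
  [exp(-2*t), -t^2*exp(-2*t) + 7*t*exp(-2*t), -t^2*exp(-2*t)/2 + 3*t*exp(-2*t)]
  [0, -2*t*exp(-2*t) + exp(-2*t), -t*exp(-2*t)]
  [0, 4*t*exp(-2*t), 2*t*exp(-2*t) + exp(-2*t)]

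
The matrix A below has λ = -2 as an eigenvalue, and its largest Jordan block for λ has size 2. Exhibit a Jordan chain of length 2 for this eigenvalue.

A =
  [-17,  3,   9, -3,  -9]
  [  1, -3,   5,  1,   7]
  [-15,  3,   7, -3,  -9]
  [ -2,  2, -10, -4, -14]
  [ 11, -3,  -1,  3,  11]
A Jordan chain for λ = -2 of length 2:
v_1 = (3, -1, 3, 2, -3)ᵀ
v_2 = (0, 1, 0, 0, 0)ᵀ

Let N = A − (-2)·I. We want v_2 with N^2 v_2 = 0 but N^1 v_2 ≠ 0; then v_{j-1} := N · v_j for j = 2, …, 2.

Pick v_2 = (0, 1, 0, 0, 0)ᵀ.
Then v_1 = N · v_2 = (3, -1, 3, 2, -3)ᵀ.

Sanity check: (A − (-2)·I) v_1 = (0, 0, 0, 0, 0)ᵀ = 0. ✓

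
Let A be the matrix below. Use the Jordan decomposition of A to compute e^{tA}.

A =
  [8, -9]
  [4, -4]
e^{tA} =
  [6*t*exp(2*t) + exp(2*t), -9*t*exp(2*t)]
  [4*t*exp(2*t), -6*t*exp(2*t) + exp(2*t)]

Strategy: write A = P · J · P⁻¹ where J is a Jordan canonical form, so e^{tA} = P · e^{tJ} · P⁻¹, and e^{tJ} can be computed block-by-block.

A has Jordan form
J =
  [2, 1]
  [0, 2]
(up to reordering of blocks).

Per-block formulas:
  For a 2×2 Jordan block J_2(2): exp(t · J_2(2)) = e^(2t)·(I + t·N), where N is the 2×2 nilpotent shift.

After assembling e^{tJ} and conjugating by P, we get:

e^{tA} =
  [6*t*exp(2*t) + exp(2*t), -9*t*exp(2*t)]
  [4*t*exp(2*t), -6*t*exp(2*t) + exp(2*t)]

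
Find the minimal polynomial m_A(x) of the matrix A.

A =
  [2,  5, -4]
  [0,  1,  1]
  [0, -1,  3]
x^3 - 6*x^2 + 12*x - 8

The characteristic polynomial is χ_A(x) = (x - 2)^3, so the eigenvalues are known. The minimal polynomial is
  m_A(x) = Π_λ (x − λ)^{k_λ}
where k_λ is the size of the *largest* Jordan block for λ (equivalently, the smallest k with (A − λI)^k v = 0 for every generalised eigenvector v of λ).

  λ = 2: largest Jordan block has size 3, contributing (x − 2)^3

So m_A(x) = (x - 2)^3 = x^3 - 6*x^2 + 12*x - 8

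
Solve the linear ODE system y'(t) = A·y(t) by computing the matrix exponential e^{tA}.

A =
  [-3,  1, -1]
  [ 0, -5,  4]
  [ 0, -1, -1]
e^{tA} =
  [exp(-3*t), -t^2*exp(-3*t)/2 + t*exp(-3*t), t^2*exp(-3*t) - t*exp(-3*t)]
  [0, -2*t*exp(-3*t) + exp(-3*t), 4*t*exp(-3*t)]
  [0, -t*exp(-3*t), 2*t*exp(-3*t) + exp(-3*t)]

Strategy: write A = P · J · P⁻¹ where J is a Jordan canonical form, so e^{tA} = P · e^{tJ} · P⁻¹, and e^{tJ} can be computed block-by-block.

A has Jordan form
J =
  [-3,  1,  0]
  [ 0, -3,  1]
  [ 0,  0, -3]
(up to reordering of blocks).

Per-block formulas:
  For a 3×3 Jordan block J_3(-3): exp(t · J_3(-3)) = e^(-3t)·(I + t·N + (t^2/2)·N^2), where N is the 3×3 nilpotent shift.

After assembling e^{tJ} and conjugating by P, we get:

e^{tA} =
  [exp(-3*t), -t^2*exp(-3*t)/2 + t*exp(-3*t), t^2*exp(-3*t) - t*exp(-3*t)]
  [0, -2*t*exp(-3*t) + exp(-3*t), 4*t*exp(-3*t)]
  [0, -t*exp(-3*t), 2*t*exp(-3*t) + exp(-3*t)]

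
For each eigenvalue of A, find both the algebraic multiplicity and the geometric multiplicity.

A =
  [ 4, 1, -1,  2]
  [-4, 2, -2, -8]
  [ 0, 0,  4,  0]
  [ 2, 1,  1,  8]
λ = 4: alg = 3, geom = 2; λ = 6: alg = 1, geom = 1

Step 1 — factor the characteristic polynomial to read off the algebraic multiplicities:
  χ_A(x) = (x - 6)*(x - 4)^3

Step 2 — compute geometric multiplicities via the rank-nullity identity g(λ) = n − rank(A − λI):
  rank(A − (4)·I) = 2, so dim ker(A − (4)·I) = n − 2 = 2
  rank(A − (6)·I) = 3, so dim ker(A − (6)·I) = n − 3 = 1

Summary:
  λ = 4: algebraic multiplicity = 3, geometric multiplicity = 2
  λ = 6: algebraic multiplicity = 1, geometric multiplicity = 1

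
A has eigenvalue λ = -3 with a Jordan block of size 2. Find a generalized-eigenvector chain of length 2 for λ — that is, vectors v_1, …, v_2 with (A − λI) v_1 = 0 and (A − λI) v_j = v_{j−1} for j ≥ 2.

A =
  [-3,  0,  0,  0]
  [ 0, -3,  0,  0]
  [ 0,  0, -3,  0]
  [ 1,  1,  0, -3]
A Jordan chain for λ = -3 of length 2:
v_1 = (0, 0, 0, 1)ᵀ
v_2 = (1, 0, 0, 0)ᵀ

Let N = A − (-3)·I. We want v_2 with N^2 v_2 = 0 but N^1 v_2 ≠ 0; then v_{j-1} := N · v_j for j = 2, …, 2.

Pick v_2 = (1, 0, 0, 0)ᵀ.
Then v_1 = N · v_2 = (0, 0, 0, 1)ᵀ.

Sanity check: (A − (-3)·I) v_1 = (0, 0, 0, 0)ᵀ = 0. ✓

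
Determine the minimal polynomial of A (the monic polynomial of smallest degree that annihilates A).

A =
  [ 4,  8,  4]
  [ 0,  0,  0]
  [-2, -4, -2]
x^2 - 2*x

The characteristic polynomial is χ_A(x) = x^2*(x - 2), so the eigenvalues are known. The minimal polynomial is
  m_A(x) = Π_λ (x − λ)^{k_λ}
where k_λ is the size of the *largest* Jordan block for λ (equivalently, the smallest k with (A − λI)^k v = 0 for every generalised eigenvector v of λ).

  λ = 0: largest Jordan block has size 1, contributing (x − 0)
  λ = 2: largest Jordan block has size 1, contributing (x − 2)

So m_A(x) = x*(x - 2) = x^2 - 2*x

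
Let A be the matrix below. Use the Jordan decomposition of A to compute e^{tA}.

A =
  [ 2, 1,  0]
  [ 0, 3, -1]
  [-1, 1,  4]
e^{tA} =
  [t^2*exp(3*t)/2 - t*exp(3*t) + exp(3*t), -t^2*exp(3*t)/2 + t*exp(3*t), -t^2*exp(3*t)/2]
  [t^2*exp(3*t)/2, -t^2*exp(3*t)/2 + exp(3*t), -t^2*exp(3*t)/2 - t*exp(3*t)]
  [-t*exp(3*t), t*exp(3*t), t*exp(3*t) + exp(3*t)]

Strategy: write A = P · J · P⁻¹ where J is a Jordan canonical form, so e^{tA} = P · e^{tJ} · P⁻¹, and e^{tJ} can be computed block-by-block.

A has Jordan form
J =
  [3, 1, 0]
  [0, 3, 1]
  [0, 0, 3]
(up to reordering of blocks).

Per-block formulas:
  For a 3×3 Jordan block J_3(3): exp(t · J_3(3)) = e^(3t)·(I + t·N + (t^2/2)·N^2), where N is the 3×3 nilpotent shift.

After assembling e^{tJ} and conjugating by P, we get:

e^{tA} =
  [t^2*exp(3*t)/2 - t*exp(3*t) + exp(3*t), -t^2*exp(3*t)/2 + t*exp(3*t), -t^2*exp(3*t)/2]
  [t^2*exp(3*t)/2, -t^2*exp(3*t)/2 + exp(3*t), -t^2*exp(3*t)/2 - t*exp(3*t)]
  [-t*exp(3*t), t*exp(3*t), t*exp(3*t) + exp(3*t)]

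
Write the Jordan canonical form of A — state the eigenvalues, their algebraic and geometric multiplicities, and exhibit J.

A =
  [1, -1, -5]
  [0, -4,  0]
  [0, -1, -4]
J_2(-4) ⊕ J_1(1)

The characteristic polynomial is
  det(x·I − A) = x^3 + 7*x^2 + 8*x - 16 = (x - 1)*(x + 4)^2

Eigenvalues and multiplicities (the geometric multiplicity of λ is n − rank(A − λI), which equals the number of Jordan blocks for λ):
  λ = -4: algebraic multiplicity = 2, geometric multiplicity = 1
  λ = 1: algebraic multiplicity = 1, geometric multiplicity = 1

Determining the block sizes for each eigenvalue:
  λ = -4: one block (gm = 1), so the single block has size am = 2 → block sizes [2]
  λ = 1: one block (gm = 1), so the single block has size am = 1 → block sizes [1]

Assembling the blocks gives a Jordan form
J =
  [-4,  1, 0]
  [ 0, -4, 0]
  [ 0,  0, 1]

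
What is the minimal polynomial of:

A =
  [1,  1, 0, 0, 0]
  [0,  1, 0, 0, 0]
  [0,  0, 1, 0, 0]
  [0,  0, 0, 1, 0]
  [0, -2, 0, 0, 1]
x^2 - 2*x + 1

The characteristic polynomial is χ_A(x) = (x - 1)^5, so the eigenvalues are known. The minimal polynomial is
  m_A(x) = Π_λ (x − λ)^{k_λ}
where k_λ is the size of the *largest* Jordan block for λ (equivalently, the smallest k with (A − λI)^k v = 0 for every generalised eigenvector v of λ).

  λ = 1: largest Jordan block has size 2, contributing (x − 1)^2

So m_A(x) = (x - 1)^2 = x^2 - 2*x + 1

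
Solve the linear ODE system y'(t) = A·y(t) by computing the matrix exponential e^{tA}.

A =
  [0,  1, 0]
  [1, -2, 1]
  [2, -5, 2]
e^{tA} =
  [t^2/2 + 1, -t^2 + t, t^2/2]
  [t, 1 - 2*t, t]
  [-t^2/2 + 2*t, t^2 - 5*t, -t^2/2 + 2*t + 1]

Strategy: write A = P · J · P⁻¹ where J is a Jordan canonical form, so e^{tA} = P · e^{tJ} · P⁻¹, and e^{tJ} can be computed block-by-block.

A has Jordan form
J =
  [0, 1, 0]
  [0, 0, 1]
  [0, 0, 0]
(up to reordering of blocks).

Per-block formulas:
  For a 3×3 Jordan block J_3(0): exp(t · J_3(0)) = e^(0t)·(I + t·N + (t^2/2)·N^2), where N is the 3×3 nilpotent shift.

After assembling e^{tJ} and conjugating by P, we get:

e^{tA} =
  [t^2/2 + 1, -t^2 + t, t^2/2]
  [t, 1 - 2*t, t]
  [-t^2/2 + 2*t, t^2 - 5*t, -t^2/2 + 2*t + 1]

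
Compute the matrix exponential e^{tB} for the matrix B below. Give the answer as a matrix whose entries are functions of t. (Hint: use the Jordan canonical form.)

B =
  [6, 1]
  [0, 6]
e^{tB} =
  [exp(6*t), t*exp(6*t)]
  [0, exp(6*t)]

Strategy: write B = P · J · P⁻¹ where J is a Jordan canonical form, so e^{tB} = P · e^{tJ} · P⁻¹, and e^{tJ} can be computed block-by-block.

B has Jordan form
J =
  [6, 1]
  [0, 6]
(up to reordering of blocks).

Per-block formulas:
  For a 2×2 Jordan block J_2(6): exp(t · J_2(6)) = e^(6t)·(I + t·N), where N is the 2×2 nilpotent shift.

After assembling e^{tJ} and conjugating by P, we get:

e^{tB} =
  [exp(6*t), t*exp(6*t)]
  [0, exp(6*t)]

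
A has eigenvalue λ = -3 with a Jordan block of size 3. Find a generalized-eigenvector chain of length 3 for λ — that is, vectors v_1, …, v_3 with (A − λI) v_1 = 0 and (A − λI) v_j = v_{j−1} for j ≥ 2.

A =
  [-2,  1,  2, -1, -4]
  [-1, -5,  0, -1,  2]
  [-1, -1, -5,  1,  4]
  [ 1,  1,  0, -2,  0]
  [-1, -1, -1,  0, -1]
A Jordan chain for λ = -3 of length 3:
v_1 = (1, -2, -1, 1, -1)ᵀ
v_2 = (1, -1, -1, 1, -1)ᵀ
v_3 = (1, 0, 0, 0, 0)ᵀ

Let N = A − (-3)·I. We want v_3 with N^3 v_3 = 0 but N^2 v_3 ≠ 0; then v_{j-1} := N · v_j for j = 3, …, 2.

Pick v_3 = (1, 0, 0, 0, 0)ᵀ.
Then v_2 = N · v_3 = (1, -1, -1, 1, -1)ᵀ.
Then v_1 = N · v_2 = (1, -2, -1, 1, -1)ᵀ.

Sanity check: (A − (-3)·I) v_1 = (0, 0, 0, 0, 0)ᵀ = 0. ✓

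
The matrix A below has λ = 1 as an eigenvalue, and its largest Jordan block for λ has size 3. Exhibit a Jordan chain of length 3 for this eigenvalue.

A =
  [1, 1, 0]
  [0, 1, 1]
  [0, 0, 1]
A Jordan chain for λ = 1 of length 3:
v_1 = (1, 0, 0)ᵀ
v_2 = (0, 1, 0)ᵀ
v_3 = (0, 0, 1)ᵀ

Let N = A − (1)·I. We want v_3 with N^3 v_3 = 0 but N^2 v_3 ≠ 0; then v_{j-1} := N · v_j for j = 3, …, 2.

Pick v_3 = (0, 0, 1)ᵀ.
Then v_2 = N · v_3 = (0, 1, 0)ᵀ.
Then v_1 = N · v_2 = (1, 0, 0)ᵀ.

Sanity check: (A − (1)·I) v_1 = (0, 0, 0)ᵀ = 0. ✓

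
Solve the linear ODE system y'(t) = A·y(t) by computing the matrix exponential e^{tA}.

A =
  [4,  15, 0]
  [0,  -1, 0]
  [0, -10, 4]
e^{tA} =
  [exp(4*t), 3*exp(4*t) - 3*exp(-t), 0]
  [0, exp(-t), 0]
  [0, -2*exp(4*t) + 2*exp(-t), exp(4*t)]

Strategy: write A = P · J · P⁻¹ where J is a Jordan canonical form, so e^{tA} = P · e^{tJ} · P⁻¹, and e^{tJ} can be computed block-by-block.

A has Jordan form
J =
  [-1, 0, 0]
  [ 0, 4, 0]
  [ 0, 0, 4]
(up to reordering of blocks).

Per-block formulas:
  For a 1×1 block at λ = -1: exp(t · [-1]) = [e^(-1t)].
  For a 1×1 block at λ = 4: exp(t · [4]) = [e^(4t)].

After assembling e^{tJ} and conjugating by P, we get:

e^{tA} =
  [exp(4*t), 3*exp(4*t) - 3*exp(-t), 0]
  [0, exp(-t), 0]
  [0, -2*exp(4*t) + 2*exp(-t), exp(4*t)]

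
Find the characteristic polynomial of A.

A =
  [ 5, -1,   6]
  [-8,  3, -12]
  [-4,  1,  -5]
x^3 - 3*x^2 + 3*x - 1

Expanding det(x·I − A) (e.g. by cofactor expansion or by noting that A is similar to its Jordan form J, which has the same characteristic polynomial as A) gives
  χ_A(x) = x^3 - 3*x^2 + 3*x - 1
which factors as (x - 1)^3. The eigenvalues (with algebraic multiplicities) are λ = 1 with multiplicity 3.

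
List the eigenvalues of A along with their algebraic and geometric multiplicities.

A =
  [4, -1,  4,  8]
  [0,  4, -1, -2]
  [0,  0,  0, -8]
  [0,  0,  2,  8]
λ = 4: alg = 4, geom = 2

Step 1 — factor the characteristic polynomial to read off the algebraic multiplicities:
  χ_A(x) = (x - 4)^4

Step 2 — compute geometric multiplicities via the rank-nullity identity g(λ) = n − rank(A − λI):
  rank(A − (4)·I) = 2, so dim ker(A − (4)·I) = n − 2 = 2

Summary:
  λ = 4: algebraic multiplicity = 4, geometric multiplicity = 2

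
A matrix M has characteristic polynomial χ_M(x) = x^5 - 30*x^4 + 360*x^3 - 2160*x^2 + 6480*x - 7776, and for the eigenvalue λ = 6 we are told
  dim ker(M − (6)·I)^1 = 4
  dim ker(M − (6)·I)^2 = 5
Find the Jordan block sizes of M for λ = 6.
Block sizes for λ = 6: [2, 1, 1, 1]

From the dimensions of kernels of powers, the number of Jordan blocks of size at least j is d_j − d_{j−1} where d_j = dim ker(N^j) (with d_0 = 0). Computing the differences gives [4, 1].
The number of blocks of size exactly k is (#blocks of size ≥ k) − (#blocks of size ≥ k + 1), so the partition is: 3 block(s) of size 1, 1 block(s) of size 2.
In nonincreasing order the block sizes are [2, 1, 1, 1].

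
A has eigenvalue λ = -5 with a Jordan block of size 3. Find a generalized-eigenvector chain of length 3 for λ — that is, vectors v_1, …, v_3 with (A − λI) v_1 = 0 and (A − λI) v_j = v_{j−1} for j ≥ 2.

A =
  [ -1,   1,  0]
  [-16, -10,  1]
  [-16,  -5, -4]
A Jordan chain for λ = -5 of length 3:
v_1 = (-1, 4, 4)ᵀ
v_2 = (1, -5, -5)ᵀ
v_3 = (0, 1, 0)ᵀ

Let N = A − (-5)·I. We want v_3 with N^3 v_3 = 0 but N^2 v_3 ≠ 0; then v_{j-1} := N · v_j for j = 3, …, 2.

Pick v_3 = (0, 1, 0)ᵀ.
Then v_2 = N · v_3 = (1, -5, -5)ᵀ.
Then v_1 = N · v_2 = (-1, 4, 4)ᵀ.

Sanity check: (A − (-5)·I) v_1 = (0, 0, 0)ᵀ = 0. ✓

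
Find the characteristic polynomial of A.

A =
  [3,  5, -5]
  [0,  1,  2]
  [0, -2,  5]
x^3 - 9*x^2 + 27*x - 27

Expanding det(x·I − A) (e.g. by cofactor expansion or by noting that A is similar to its Jordan form J, which has the same characteristic polynomial as A) gives
  χ_A(x) = x^3 - 9*x^2 + 27*x - 27
which factors as (x - 3)^3. The eigenvalues (with algebraic multiplicities) are λ = 3 with multiplicity 3.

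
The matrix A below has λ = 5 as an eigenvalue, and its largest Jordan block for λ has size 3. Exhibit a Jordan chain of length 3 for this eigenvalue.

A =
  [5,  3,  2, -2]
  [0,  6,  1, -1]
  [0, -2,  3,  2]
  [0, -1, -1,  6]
A Jordan chain for λ = 5 of length 3:
v_1 = (1, 0, 0, 0)ᵀ
v_2 = (3, 1, -2, -1)ᵀ
v_3 = (0, 1, 0, 0)ᵀ

Let N = A − (5)·I. We want v_3 with N^3 v_3 = 0 but N^2 v_3 ≠ 0; then v_{j-1} := N · v_j for j = 3, …, 2.

Pick v_3 = (0, 1, 0, 0)ᵀ.
Then v_2 = N · v_3 = (3, 1, -2, -1)ᵀ.
Then v_1 = N · v_2 = (1, 0, 0, 0)ᵀ.

Sanity check: (A − (5)·I) v_1 = (0, 0, 0, 0)ᵀ = 0. ✓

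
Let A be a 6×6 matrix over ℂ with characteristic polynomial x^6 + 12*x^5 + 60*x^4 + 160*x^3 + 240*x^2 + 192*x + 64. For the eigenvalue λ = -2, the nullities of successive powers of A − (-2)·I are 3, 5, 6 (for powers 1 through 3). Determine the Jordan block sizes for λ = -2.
Block sizes for λ = -2: [3, 2, 1]

From the dimensions of kernels of powers, the number of Jordan blocks of size at least j is d_j − d_{j−1} where d_j = dim ker(N^j) (with d_0 = 0). Computing the differences gives [3, 2, 1].
The number of blocks of size exactly k is (#blocks of size ≥ k) − (#blocks of size ≥ k + 1), so the partition is: 1 block(s) of size 1, 1 block(s) of size 2, 1 block(s) of size 3.
In nonincreasing order the block sizes are [3, 2, 1].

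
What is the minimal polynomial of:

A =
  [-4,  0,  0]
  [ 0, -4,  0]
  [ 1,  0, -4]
x^2 + 8*x + 16

The characteristic polynomial is χ_A(x) = (x + 4)^3, so the eigenvalues are known. The minimal polynomial is
  m_A(x) = Π_λ (x − λ)^{k_λ}
where k_λ is the size of the *largest* Jordan block for λ (equivalently, the smallest k with (A − λI)^k v = 0 for every generalised eigenvector v of λ).

  λ = -4: largest Jordan block has size 2, contributing (x + 4)^2

So m_A(x) = (x + 4)^2 = x^2 + 8*x + 16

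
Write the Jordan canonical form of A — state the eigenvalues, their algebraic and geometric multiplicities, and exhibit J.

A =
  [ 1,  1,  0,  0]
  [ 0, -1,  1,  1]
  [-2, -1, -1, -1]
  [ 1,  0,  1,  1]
J_3(0) ⊕ J_1(0)

The characteristic polynomial is
  det(x·I − A) = x^4

Eigenvalues and multiplicities (the geometric multiplicity of λ is n − rank(A − λI), which equals the number of Jordan blocks for λ):
  λ = 0: algebraic multiplicity = 4, geometric multiplicity = 2

Determining the block sizes for each eigenvalue:
  λ = 0: with am = 4 and gm = 2, the partition is not yet determined (e.g. several partitions of 4 into 2 parts exist). Let N = A − (0)·I. Computing rank(N^1) = 2, rank(N^2) = 1, rank(N^3) = 0; the number of blocks of size ≥ j is rank(N^{j−1}) − rank(N^j), giving [2, 1, 1]. So we have 1 block(s) of size 3, 1 block(s) of size 1 → block sizes [3, 1]

Assembling the blocks gives a Jordan form
J =
  [0, 1, 0, 0]
  [0, 0, 1, 0]
  [0, 0, 0, 0]
  [0, 0, 0, 0]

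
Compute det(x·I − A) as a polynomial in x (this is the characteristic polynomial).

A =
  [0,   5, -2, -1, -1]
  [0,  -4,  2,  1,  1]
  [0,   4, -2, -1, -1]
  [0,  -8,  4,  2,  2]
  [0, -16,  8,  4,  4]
x^5

Expanding det(x·I − A) (e.g. by cofactor expansion or by noting that A is similar to its Jordan form J, which has the same characteristic polynomial as A) gives
  χ_A(x) = x^5
which factors as x^5. The eigenvalues (with algebraic multiplicities) are λ = 0 with multiplicity 5.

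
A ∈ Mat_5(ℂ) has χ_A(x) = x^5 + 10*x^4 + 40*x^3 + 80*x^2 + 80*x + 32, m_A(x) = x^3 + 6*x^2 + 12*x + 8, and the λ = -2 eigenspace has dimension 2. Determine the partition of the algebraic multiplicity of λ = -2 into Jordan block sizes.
Block sizes for λ = -2: [3, 2]

Step 1 — from the characteristic polynomial, algebraic multiplicity of λ = -2 is 5. From dim ker(A − (-2)·I) = 2, there are exactly 2 Jordan blocks for λ = -2.
Step 2 — from the minimal polynomial, the factor (x + 2)^3 tells us the largest block for λ = -2 has size 3.
Step 3 — with total size 5, 2 blocks, and largest block 3, the block sizes (in nonincreasing order) are [3, 2].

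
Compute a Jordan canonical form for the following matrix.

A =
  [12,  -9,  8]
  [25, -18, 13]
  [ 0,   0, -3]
J_3(-3)

The characteristic polynomial is
  det(x·I − A) = x^3 + 9*x^2 + 27*x + 27 = (x + 3)^3

Eigenvalues and multiplicities (the geometric multiplicity of λ is n − rank(A − λI), which equals the number of Jordan blocks for λ):
  λ = -3: algebraic multiplicity = 3, geometric multiplicity = 1

Determining the block sizes for each eigenvalue:
  λ = -3: one block (gm = 1), so the single block has size am = 3 → block sizes [3]

Assembling the blocks gives a Jordan form
J =
  [-3,  1,  0]
  [ 0, -3,  1]
  [ 0,  0, -3]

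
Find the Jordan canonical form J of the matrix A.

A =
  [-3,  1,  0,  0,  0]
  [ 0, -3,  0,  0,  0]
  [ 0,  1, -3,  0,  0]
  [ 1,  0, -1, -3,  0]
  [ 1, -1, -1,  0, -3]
J_2(-3) ⊕ J_2(-3) ⊕ J_1(-3)

The characteristic polynomial is
  det(x·I − A) = x^5 + 15*x^4 + 90*x^3 + 270*x^2 + 405*x + 243 = (x + 3)^5

Eigenvalues and multiplicities (the geometric multiplicity of λ is n − rank(A − λI), which equals the number of Jordan blocks for λ):
  λ = -3: algebraic multiplicity = 5, geometric multiplicity = 3

Determining the block sizes for each eigenvalue:
  λ = -3: with am = 5 and gm = 3, the partition is not yet determined (e.g. several partitions of 5 into 3 parts exist). Let N = A − (-3)·I. Computing rank(N^1) = 2, rank(N^2) = 0; the number of blocks of size ≥ j is rank(N^{j−1}) − rank(N^j), giving [3, 2]. So we have 2 block(s) of size 2, 1 block(s) of size 1 → block sizes [2, 2, 1]

Assembling the blocks gives a Jordan form
J =
  [-3,  1,  0,  0,  0]
  [ 0, -3,  0,  0,  0]
  [ 0,  0, -3,  1,  0]
  [ 0,  0,  0, -3,  0]
  [ 0,  0,  0,  0, -3]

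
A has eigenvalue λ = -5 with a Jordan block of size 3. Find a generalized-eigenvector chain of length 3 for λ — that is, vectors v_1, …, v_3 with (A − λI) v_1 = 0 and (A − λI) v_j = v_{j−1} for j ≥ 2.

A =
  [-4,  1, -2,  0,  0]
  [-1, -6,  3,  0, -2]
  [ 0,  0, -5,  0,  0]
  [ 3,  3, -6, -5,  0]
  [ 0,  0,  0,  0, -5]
A Jordan chain for λ = -5 of length 3:
v_1 = (1, -1, 0, 3, 0)ᵀ
v_2 = (-2, 3, 0, -6, 0)ᵀ
v_3 = (0, 0, 1, 0, 0)ᵀ

Let N = A − (-5)·I. We want v_3 with N^3 v_3 = 0 but N^2 v_3 ≠ 0; then v_{j-1} := N · v_j for j = 3, …, 2.

Pick v_3 = (0, 0, 1, 0, 0)ᵀ.
Then v_2 = N · v_3 = (-2, 3, 0, -6, 0)ᵀ.
Then v_1 = N · v_2 = (1, -1, 0, 3, 0)ᵀ.

Sanity check: (A − (-5)·I) v_1 = (0, 0, 0, 0, 0)ᵀ = 0. ✓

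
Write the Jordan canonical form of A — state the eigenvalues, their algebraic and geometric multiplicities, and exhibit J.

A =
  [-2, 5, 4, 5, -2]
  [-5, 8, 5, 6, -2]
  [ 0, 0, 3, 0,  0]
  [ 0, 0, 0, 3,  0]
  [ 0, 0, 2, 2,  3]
J_3(3) ⊕ J_1(3) ⊕ J_1(3)

The characteristic polynomial is
  det(x·I − A) = x^5 - 15*x^4 + 90*x^3 - 270*x^2 + 405*x - 243 = (x - 3)^5

Eigenvalues and multiplicities (the geometric multiplicity of λ is n − rank(A − λI), which equals the number of Jordan blocks for λ):
  λ = 3: algebraic multiplicity = 5, geometric multiplicity = 3

Determining the block sizes for each eigenvalue:
  λ = 3: with am = 5 and gm = 3, the partition is not yet determined (e.g. several partitions of 5 into 3 parts exist). Let N = A − (3)·I. Computing rank(N^1) = 2, rank(N^2) = 1, rank(N^3) = 0; the number of blocks of size ≥ j is rank(N^{j−1}) − rank(N^j), giving [3, 1, 1]. So we have 1 block(s) of size 3, 2 block(s) of size 1 → block sizes [3, 1, 1]

Assembling the blocks gives a Jordan form
J =
  [3, 1, 0, 0, 0]
  [0, 3, 1, 0, 0]
  [0, 0, 3, 0, 0]
  [0, 0, 0, 3, 0]
  [0, 0, 0, 0, 3]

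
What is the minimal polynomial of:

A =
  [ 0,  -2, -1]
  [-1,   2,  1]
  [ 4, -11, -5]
x^3 + 3*x^2 + 3*x + 1

The characteristic polynomial is χ_A(x) = (x + 1)^3, so the eigenvalues are known. The minimal polynomial is
  m_A(x) = Π_λ (x − λ)^{k_λ}
where k_λ is the size of the *largest* Jordan block for λ (equivalently, the smallest k with (A − λI)^k v = 0 for every generalised eigenvector v of λ).

  λ = -1: largest Jordan block has size 3, contributing (x + 1)^3

So m_A(x) = (x + 1)^3 = x^3 + 3*x^2 + 3*x + 1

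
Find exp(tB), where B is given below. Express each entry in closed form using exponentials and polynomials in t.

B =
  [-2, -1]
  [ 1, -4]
e^{tB} =
  [t*exp(-3*t) + exp(-3*t), -t*exp(-3*t)]
  [t*exp(-3*t), -t*exp(-3*t) + exp(-3*t)]

Strategy: write B = P · J · P⁻¹ where J is a Jordan canonical form, so e^{tB} = P · e^{tJ} · P⁻¹, and e^{tJ} can be computed block-by-block.

B has Jordan form
J =
  [-3,  1]
  [ 0, -3]
(up to reordering of blocks).

Per-block formulas:
  For a 2×2 Jordan block J_2(-3): exp(t · J_2(-3)) = e^(-3t)·(I + t·N), where N is the 2×2 nilpotent shift.

After assembling e^{tJ} and conjugating by P, we get:

e^{tB} =
  [t*exp(-3*t) + exp(-3*t), -t*exp(-3*t)]
  [t*exp(-3*t), -t*exp(-3*t) + exp(-3*t)]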